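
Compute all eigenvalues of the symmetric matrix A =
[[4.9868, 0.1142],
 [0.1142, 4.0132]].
sigma(A) ≈ {4, 5}

A is real symmetric, so its spectrum consists of real eigenvalues. Expanding the characteristic polynomial of the displayed matrix gives
  det(λ I - A) = p(λ) = λ^2 + (-9)λ + (20).
Solving p(λ) = 0 yields eigenvalues ≈ 4, 5. (A is shown rounded to 4 decimals, so these recover the underlying integer eigenvalues to within that precision.)
Verification: the trace of A = 9 equals the sum of eigenvalues 9, and det(A) ≈ 20.0000 matches the eigenvalue product 20.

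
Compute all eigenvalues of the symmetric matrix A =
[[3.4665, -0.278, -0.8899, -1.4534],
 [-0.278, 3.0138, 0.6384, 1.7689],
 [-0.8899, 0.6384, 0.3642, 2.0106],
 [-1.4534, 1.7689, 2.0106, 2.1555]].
sigma(A) ≈ {-1, 1, 3, 6}

A is real symmetric, so its spectrum consists of real eigenvalues. Expanding the characteristic polynomial of the displayed matrix gives
  det(λ I - A) = p(λ) = λ^4 + (-9)λ^3 + (17)λ^2 + (9)λ + (-18).
Solving p(λ) = 0 yields eigenvalues ≈ -1, 1, 3, 6. (A is shown rounded to 4 decimals, so these recover the underlying integer eigenvalues to within that precision.)
Verification: the trace of A = 9 equals the sum of eigenvalues 9, and det(A) ≈ -18.0008 matches the eigenvalue product -18.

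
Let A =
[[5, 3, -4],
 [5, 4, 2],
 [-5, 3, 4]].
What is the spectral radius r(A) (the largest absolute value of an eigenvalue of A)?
r(A) ≈ 9.3156

The eigenvalues of A are the roots of its characteristic polynomial. With M = A (coefficients from the trace, the sum of principal 2x2 minors, and det A):
  p(λ) = det(λ I - M) = λ^3 - 13λ^2 + 15λ + 180.
No integer candidate from the rational root theorem (±divisors of 180) is a root, so the roots are irrational. The cubic discriminant is Δ = 99765 > 0, so there are three distinct real roots. p(-3) = -9 and p(-2) = 90 have opposite signs, so a root lies in (-3, -2); Newton's method refines it to λ ≈ -2.9239. p(6) = 18 and p(7) = -9 have opposite signs, so a root lies in (6, 7); Newton's method refines it to λ ≈ 6.6084. p(9) = -9 and p(10) = 30 have opposite signs, so a root lies in (9, 10); Newton's method refines it to λ ≈ 9.3156. Check (Vieta): the three roots sum to 13, matching tr M = 13.
Thus the eigenvalues (to 4 decimals) are -2.9239 (modulus 2.9239); 6.6084 (modulus 6.6084); 9.3156 (modulus 9.3156). The spectral radius is the largest modulus: r(A) ≈ 9.3156. (Cross-check: r(A) ≤ ||A||_2 ≈ 9.7266; equality holds whenever A is normal, though it can also hold for some non-normal A.)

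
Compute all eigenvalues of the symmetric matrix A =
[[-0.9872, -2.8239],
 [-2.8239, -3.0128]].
sigma(A) ≈ {-5, 1}

A is real symmetric, so its spectrum consists of real eigenvalues. Expanding the characteristic polynomial of the displayed matrix gives
  det(λ I - A) = p(λ) = λ^2 + (4)λ + (-5).
Solving p(λ) = 0 yields eigenvalues ≈ -5, 1. (A is shown rounded to 4 decimals, so these recover the underlying integer eigenvalues to within that precision.)
Verification: the trace of A = -4 equals the sum of eigenvalues -4, and det(A) ≈ -5.0002 matches the eigenvalue product -5.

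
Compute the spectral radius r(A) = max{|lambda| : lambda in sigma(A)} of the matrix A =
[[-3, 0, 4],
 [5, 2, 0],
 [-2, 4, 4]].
r(A) ≈ 5.6283

The eigenvalues of A are the roots of its characteristic polynomial. With M = A (coefficients from the trace, the sum of principal 2x2 minors, and det A):
  p(λ) = det(λ I - M) = λ^3 - 3λ^2 - 2λ - 72.
No integer candidate from the rational root theorem (±divisors of 72) is a root, so the roots are irrational. The cubic discriminant is Δ = -155452 < 0, so there is one real root and a complex-conjugate pair. p(5) = -32 and p(6) = 24 have opposite signs, so a root lies in (5, 6); Newton's method refines it to λ ≈ 5.6283. Dividing out (λ - (5.6283)) leaves approximately λ^2 + 2.6283λ + 12.7926. For λ^2 + 2.6283λ + 12.7926 the discriminant is -44.2625. It is negative, so the remaining roots are the complex-conjugate pair λ ≈ -1.3141 ± 3.3265i. Their product equals the constant term, so |λ|^2 ≈ 12.7926 and |λ| ≈ 3.5767.
Thus the eigenvalues (to 4 decimals) are 5.6283 (modulus 5.6283); -1.3141 ± 3.3265i (modulus 3.5767). The spectral radius is the largest modulus: r(A) ≈ 5.6283. (Cross-check: r(A) ≤ ||A||_2 ≈ 7.5901; equality holds whenever A is normal, though it can also hold for some non-normal A.)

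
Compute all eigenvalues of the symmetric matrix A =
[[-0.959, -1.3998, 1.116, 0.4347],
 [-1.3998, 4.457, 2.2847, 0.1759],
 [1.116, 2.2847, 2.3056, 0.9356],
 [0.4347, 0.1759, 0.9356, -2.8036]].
sigma(A) ≈ {-3, -2, 2, 6}

A is real symmetric, so its spectrum consists of real eigenvalues. Expanding the characteristic polynomial of the displayed matrix gives
  det(λ I - A) = p(λ) = λ^4 + (-3)λ^3 + (-22)λ^2 + (12)λ + (72).
Solving p(λ) = 0 yields eigenvalues ≈ -3, -2, 2, 6. (A is shown rounded to 4 decimals, so these recover the underlying integer eigenvalues to within that precision.)
Verification: the trace of A = 3 equals the sum of eigenvalues 3, and det(A) ≈ 72.0006 matches the eigenvalue product 72.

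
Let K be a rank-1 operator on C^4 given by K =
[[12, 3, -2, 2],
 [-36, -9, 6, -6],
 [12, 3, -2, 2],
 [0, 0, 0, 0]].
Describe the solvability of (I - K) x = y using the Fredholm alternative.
(I - K) is singular (det(I - K) = 0, i.e. 1 ∈ sigma(K)). (I - K) x = y is solvable iff y ⊥ ker((I - K)^*) = span{(12, 3, -2, 2)}, i.e. iff 12y_1 + 3y_2 - 2y_3 + 2y_4 = 0. When solvable, the solutions are x = y + c·(1, -3, 1, 0), c arbitrary (ker(I - K) = span{(1, -3, 1, 0)}, dimension 1).

K has rank 1, so it is an outer product K = u v^T: every row of K is a multiple of one row vector. Reading off the entries, u = (1, -3, 1, 0) and v = (12, 3, -2, 2) (row i of K equals u_i·v^T). A rank-one matrix u v^T satisfies K u = u (v·u) and kills the (3)-dimensional subspace v^⊥, so its characteristic polynomial is lambda^3 (lambda - v·u) with v·u = tr K = 1. Hence the eigenvalues of I - K are 1 (multiplicity 3) and 1 - (1) = 0, so det(I - K) = 0. (Direct check: I - K =
[[-11, -3, 2, -2],
 [36, 10, -6, 6],
 [-12, -3, 3, -2],
 [0, 0, 0, 1]]
has determinant 0.) So 1 is an eigenvalue of K and (I - K) is not invertible. The finite-dimensional Fredholm alternative says: either (I - K) is invertible, or ker(I - K) ≠ {0} and then range(I - K) = ker((I - K)^*)^⊥, with dim ker(I - K) = dim ker((I - K)^*). We are in the second case, so we need both kernels. Kernel of I - K: (I - K) u = u - u (v·u) = u - u = 0, so ker(I - K) = span{u} = span{(1, -3, 1, 0)} (it is exactly 1-dimensional because rank(I - K) = 3). Kernel of the adjoint: K is real, so (I - K)^* = I - K^T = I - v u^T, and (I - v u^T) v = v - v (u·v) = 0; hence ker((I - K)^*) = span{v} = span{(12, 3, -2, 2)}. Therefore (I - K) x = y is solvable iff <y, v> = 0, i.e. iff 12y_1 + 3y_2 - 2y_3 + 2y_4 = 0. When this holds, K y = u (v·y) = 0, so (I - K) y = y and x = y is a particular solution; the full solution set is the line x = y + c·u = y + c·(1, -3, 1, 0), c ∈ C.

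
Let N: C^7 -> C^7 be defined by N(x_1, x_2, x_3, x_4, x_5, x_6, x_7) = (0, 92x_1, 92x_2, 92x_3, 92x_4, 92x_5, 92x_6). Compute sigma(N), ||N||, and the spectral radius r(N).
sigma(N) = {0}; ||N|| = 92; r(N) = 0. (N is nilpotent with N^7 = 0.)

On C^7, N is a strictly lower-triangular matrix with 92 on the subdiagonal and zeros elsewhere, so its characteristic polynomial is lambda^7 and every eigenvalue is 0: sigma(N) = {0}. For the operator norm, N e_i = 92e_{i+1} for i = 1, ..., 6 and N e_7 = 0, so the singular values of N are 92 (with multiplicity 6) and 0; hence ||N|| = 92. The spectral radius r(N) = max|lambda| = 0. Note ||N|| > r(N) — characteristic of non-normal nilpotent operators. Indeed N^7 = 0.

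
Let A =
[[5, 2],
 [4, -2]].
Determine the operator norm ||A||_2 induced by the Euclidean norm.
||A||_2 = sqrt((49 + sqrt(1105))/2) ≈ 6.4125 (= sqrt(largest eigenvalue of A^T A))

||A||_2 = sigma_max(A) = sqrt(lambda_max(A^T A)). Form the symmetric matrix M = A^T A =
[[41, 2],
 [2, 8]].
Its characteristic polynomial (trace, determinant of M give the coefficients) is
  p(λ) = det(λ I - M) = λ^2 - 49λ + 324.
For λ^2 - 49λ + 324 the discriminant is 1105. It is nonnegative but not a perfect square, so the roots are real and irrational: λ = (49 ± sqrt(1105))/2 ≈ 41.1208, 7.8792.
So the eigenvalues of A^T A are ≈ 7.8792, 41.1208 (all ≥ 0, as they must be for A^T A). The largest is λ_max = (49 + sqrt(1105))/2 ≈ 41.1208, hence ||A||_2 = sqrt(λ_max) = sqrt((49 + sqrt(1105))/2) ≈ 6.4125.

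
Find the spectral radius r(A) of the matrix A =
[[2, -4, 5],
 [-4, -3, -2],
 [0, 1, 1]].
r(A) ≈ 5.3067

The eigenvalues of A are the roots of its characteristic polynomial. With M = A (coefficients from the trace, the sum of principal 2x2 minors, and det A):
  p(λ) = det(λ I - M) = λ^3 - 21λ + 38.
No integer candidate from the rational root theorem (±divisors of 38) is a root, so the roots are irrational. The cubic discriminant is Δ = -1944 < 0, so there is one real root and a complex-conjugate pair. p(-6) = -52 and p(-5) = 18 have opposite signs, so a root lies in (-6, -5); Newton's method refines it to λ ≈ -5.3067. Dividing out (λ - (-5.3067)) leaves approximately λ^2 - 5.3067λ + 7.1608. For λ^2 - 5.3067λ + 7.1608 the discriminant is -0.4824. It is negative, so the remaining roots are the complex-conjugate pair λ ≈ 2.6533 ± 0.3473i. Their product equals the constant term, so |λ|^2 ≈ 7.1608 and |λ| ≈ 2.676.
Thus the eigenvalues (to 4 decimals) are -5.3067 (modulus 5.3067); 2.6533 ± 0.3473i (modulus 2.676). The spectral radius is the largest modulus: r(A) ≈ 5.3067. (Cross-check: r(A) ≤ ||A||_2 ≈ 6.8662; equality holds whenever A is normal, though it can also hold for some non-normal A.)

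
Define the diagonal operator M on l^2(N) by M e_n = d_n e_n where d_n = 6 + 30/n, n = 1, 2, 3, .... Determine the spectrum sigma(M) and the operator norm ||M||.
sigma(M) = {6 + 30/n : n ≥ 1} ∪ {6}; ||M|| = 36

A bounded diagonal operator on l^2 with diagonal entries d_n has spectrum equal to the closure of {d_n : n ≥ 1}: every d_n is an eigenvalue (with eigenvector e_n), so {d_n} ⊂ sigma(M); the spectrum is closed, so its closure is too; and for lambda not in the closure, (M - lambda I) has bounded inverse (the diagonal entries 1/(d_n - lambda) are bounded). For our sequence d_n = 6 + 30/n, n = 1, 2, 3, ...:
  - {d_n} = {6 + 30/n : n ≥ 1}; the only limit point is 6
  - closure = {6 + 30/n : n ≥ 1} ∪ {6}
For the norm: a diagonal operator has ||M|| = sup_n |d_n|. Here d_n = 6 + 30/n is positive and decreasing, so sup_n |d_n| = d_1 = 6 + 30 = 36. So ||M|| = 36.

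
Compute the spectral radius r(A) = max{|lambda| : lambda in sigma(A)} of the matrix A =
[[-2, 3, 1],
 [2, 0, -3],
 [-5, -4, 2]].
r(A) ≈ 5.1493

The eigenvalues of A are the roots of its characteristic polynomial. With M = A (coefficients from the trace, the sum of principal 2x2 minors, and det A):
  p(λ) = det(λ I - M) = λ^3 - 17λ - 49.
No integer candidate from the rational root theorem (±divisors of 49) is a root, so the roots are irrational. The cubic discriminant is Δ = -45175 < 0, so there is one real root and a complex-conjugate pair. p(5) = -9 and p(6) = 65 have opposite signs, so a root lies in (5, 6); Newton's method refines it to λ ≈ 5.1493. Dividing out (λ - (5.1493)) leaves approximately λ^2 + 5.1493λ + 9.5158. For λ^2 + 5.1493λ + 9.5158 the discriminant is -11.5473. It is negative, so the remaining roots are the complex-conjugate pair λ ≈ -2.5747 ± 1.6991i. Their product equals the constant term, so |λ|^2 ≈ 9.5158 and |λ| ≈ 3.0848.
Thus the eigenvalues (to 4 decimals) are 5.1493 (modulus 5.1493); -2.5747 ± 1.6991i (modulus 3.0848). The spectral radius is the largest modulus: r(A) ≈ 5.1493. (Cross-check: r(A) ≤ ||A||_2 ≈ 7.1987; equality holds whenever A is normal, though it can also hold for some non-normal A.)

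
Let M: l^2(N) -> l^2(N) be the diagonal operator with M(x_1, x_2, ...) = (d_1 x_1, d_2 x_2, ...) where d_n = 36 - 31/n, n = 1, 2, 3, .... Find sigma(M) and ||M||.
sigma(M) = {36 - 31/n : n ≥ 1} ∪ {36}; ||M|| = 36

A bounded diagonal operator on l^2 with diagonal entries d_n has spectrum equal to the closure of {d_n : n ≥ 1}: every d_n is an eigenvalue (with eigenvector e_n), so {d_n} ⊂ sigma(M); the spectrum is closed, so its closure is too; and for lambda not in the closure, (M - lambda I) has bounded inverse (the diagonal entries 1/(d_n - lambda) are bounded). For our sequence d_n = 36 - 31/n, n = 1, 2, 3, ...:
  - {d_n} = {36 - 31/n : n ≥ 1}; the only limit point is 36
  - closure = {36 - 31/n : n ≥ 1} ∪ {36}
For the norm: a diagonal operator has ||M|| = sup_n |d_n|. Here d_n = 36 - 31/n increases monotonically from d_1 = 5 toward 36, with all terms in [5, 36); so sup_n |d_n| = 36 (the supremum is the limit, not attained). So ||M|| = 36.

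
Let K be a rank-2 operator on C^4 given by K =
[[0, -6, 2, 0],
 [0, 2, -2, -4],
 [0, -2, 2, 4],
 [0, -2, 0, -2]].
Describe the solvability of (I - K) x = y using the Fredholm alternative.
(I - K) is invertible (det(I - K) = -17 ≠ 0), so for every y in C^4 the equation (I - K) x = y has a unique solution.

K has rank 2 and factors as K = U V^T = u1 v1^T + u2 v2^T with u1 = (-3, 1, -1, -1), v1 = (0, 2, -1, -1), u2 = (-1, -1, 1, -1), v2 = (0, 0, 1, 3) (multiplying out reproduces the displayed K). The nonzero eigenvalues of U V^T coincide with those of the 2 x 2 matrix G = V^T U = [[v1·u1, v1·u2], [v2·u1, v2·u2]] = [[4, -2], [-4, -2]], and by the Sylvester determinant identity det(I_4 - U V^T) = det(I_2 - V^T U) = det([[-3, 2], [4, 3]]) = (-3)(3) - (2)(4) = -17. (Direct check: I - K =
[[1, 6, -2, 0],
 [0, -1, 2, 4],
 [0, 2, -1, -4],
 [0, 2, 0, 3]]
has determinant -17.) The finite-dimensional Fredholm alternative says: either (I - K) is invertible, or ker(I - K) ≠ {0} and then range(I - K) = ker((I - K)^*)^⊥, with dim ker(I - K) = dim ker((I - K)^*). Since det(I - K) ≠ 0, 1 is not an eigenvalue of K and ker(I - K) = {0}, so we are in the first case: for every y there is a unique x = (I - K)^(-1) y. (Explicitly, by the Woodbury identity, (I - U V^T)^(-1) = I + U (I_2 - G)^(-1) V^T.)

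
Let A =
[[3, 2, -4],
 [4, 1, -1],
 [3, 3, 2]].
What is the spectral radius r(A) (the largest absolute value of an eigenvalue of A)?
r(A) ≈ 5.3912

The eigenvalues of A are the roots of its characteristic polynomial. With M = A (coefficients from the trace, the sum of principal 2x2 minors, and det A):
  p(λ) = det(λ I - M) = λ^3 - 6λ^2 + 18λ + 43.
No integer candidate from the rational root theorem (±divisors of 43) is a root, so the roots are irrational. The cubic discriminant is Δ = -108027 < 0, so there is one real root and a complex-conjugate pair. p(-2) = -25 and p(-1) = 18 have opposite signs, so a root lies in (-2, -1); Newton's method refines it to λ ≈ -1.4794. Dividing out (λ - (-1.4794)) leaves approximately λ^2 - 7.4794λ + 29.0653. For λ^2 - 7.4794λ + 29.0653 the discriminant is -60.3193. It is negative, so the remaining roots are the complex-conjugate pair λ ≈ 3.7397 ± 3.8833i. Their product equals the constant term, so |λ|^2 ≈ 29.0653 and |λ| ≈ 5.3912.
Thus the eigenvalues (to 4 decimals) are -1.4794 (modulus 1.4794); 3.7397 ± 3.8833i (modulus 5.3912). The spectral radius is the largest modulus: r(A) ≈ 5.3912. (Cross-check: r(A) ≤ ||A||_2 ≈ 7.0089; equality holds whenever A is normal, though it can also hold for some non-normal A.)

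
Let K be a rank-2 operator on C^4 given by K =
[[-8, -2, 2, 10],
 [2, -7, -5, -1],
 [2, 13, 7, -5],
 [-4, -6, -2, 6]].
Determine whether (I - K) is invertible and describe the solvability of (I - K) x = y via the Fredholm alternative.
(I - K) is invertible (det(I - K) = -5 ≠ 0), so for every y in C^4 the equation (I - K) x = y has a unique solution.

K has rank 2 and factors as K = U V^T = u1 v1^T + u2 v2^T with u1 = (-2, 2, -2, 0), v1 = (2, -2, -2, -2), u2 = (-2, -1, 3, -2), v2 = (2, 3, 1, -3) (multiplying out reproduces the displayed K). The nonzero eigenvalues of U V^T coincide with those of the 2 x 2 matrix G = V^T U = [[v1·u1, v1·u2], [v2·u1, v2·u2]] = [[-4, -4], [0, 2]], and by the Sylvester determinant identity det(I_4 - U V^T) = det(I_2 - V^T U) = det([[5, 4], [0, -1]]) = (5)(-1) - (4)(0) = -5. (Direct check: I - K =
[[9, 2, -2, -10],
 [-2, 8, 5, 1],
 [-2, -13, -6, 5],
 [4, 6, 2, -5]]
has determinant -5.) The finite-dimensional Fredholm alternative says: either (I - K) is invertible, or ker(I - K) ≠ {0} and then range(I - K) = ker((I - K)^*)^⊥, with dim ker(I - K) = dim ker((I - K)^*). Since det(I - K) ≠ 0, 1 is not an eigenvalue of K and ker(I - K) = {0}, so we are in the first case: for every y there is a unique x = (I - K)^(-1) y. (Explicitly, by the Woodbury identity, (I - U V^T)^(-1) = I + U (I_2 - G)^(-1) V^T.)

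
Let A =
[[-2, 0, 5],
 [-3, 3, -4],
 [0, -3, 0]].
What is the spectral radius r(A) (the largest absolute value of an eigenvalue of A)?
r(A) ≈ 5.9612

The eigenvalues of A are the roots of its characteristic polynomial. With M = A (coefficients from the trace, the sum of principal 2x2 minors, and det A):
  p(λ) = det(λ I - M) = λ^3 - λ^2 - 18λ - 69.
No integer candidate from the rational root theorem (±divisors of 69) is a root, so the roots are irrational. The cubic discriminant is Δ = -127527 < 0, so there is one real root and a complex-conjugate pair. p(5) = -59 and p(6) = 3 have opposite signs, so a root lies in (5, 6); Newton's method refines it to λ ≈ 5.9612. Dividing out (λ - (5.9612)) leaves approximately λ^2 + 4.9612λ + 11.5748. For λ^2 + 4.9612λ + 11.5748 the discriminant is -21.6857. It is negative, so the remaining roots are the complex-conjugate pair λ ≈ -2.4806 ± 2.3284i. Their product equals the constant term, so |λ|^2 ≈ 11.5748 and |λ| ≈ 3.4022.
Thus the eigenvalues (to 4 decimals) are 5.9612 (modulus 5.9612); -2.4806 ± 2.3284i (modulus 3.4022). The spectral radius is the largest modulus: r(A) ≈ 5.9612. (Cross-check: r(A) ≤ ||A||_2 ≈ 6.8566; equality holds whenever A is normal, though it can also hold for some non-normal A.)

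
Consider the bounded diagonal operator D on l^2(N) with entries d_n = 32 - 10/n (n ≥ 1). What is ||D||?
||D|| = 32

For a diagonal operator on l^2 with entries d_n, ||D|| = sup_n |d_n|. Here d_1 = 22, d_2 = 27, ..., and d_n = 32 - 10/n increases monotonically toward 32. All terms lie in [22, 32), so |d_n| = d_n and the supremum is the limit 32, which is not attained by any individual d_n. Hence ||D|| = 32.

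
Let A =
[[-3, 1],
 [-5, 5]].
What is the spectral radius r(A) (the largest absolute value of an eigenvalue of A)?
r(A) = (2 + sqrt(44))/2 ≈ 4.3166

The eigenvalues of A are the roots of its characteristic polynomial. With M = A (coefficients from the trace and determinant):
  p(λ) = det(λ I - M) = λ^2 - 2λ - 10.
For λ^2 - 2λ - 10 the discriminant is 44. It is nonnegative but not a perfect square, so the roots are real and irrational: λ = (2 ± sqrt(44))/2 ≈ 4.3166, -2.3166.
Thus the eigenvalues (to 4 decimals) are 4.3166 (modulus 4.3166); -2.3166 (modulus 2.3166). The spectral radius is the largest modulus: r(A) = (2 + sqrt(44))/2 ≈ 4.3166. (Cross-check: r(A) ≤ ||A||_2 ≈ 7.6344; equality holds whenever A is normal, though it can also hold for some non-normal A.)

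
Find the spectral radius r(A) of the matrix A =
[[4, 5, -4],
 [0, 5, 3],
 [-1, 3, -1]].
r(A) ≈ 5.5331

The eigenvalues of A are the roots of its characteristic polynomial. With M = A (coefficients from the trace, the sum of principal 2x2 minors, and det A):
  p(λ) = det(λ I - M) = λ^3 - 8λ^2 - 2λ + 91.
No integer candidate from the rational root theorem (±divisors of 91) is a root, so the roots are irrational. The cubic discriminant is Δ = -10723 < 0, so there is one real root and a complex-conjugate pair. p(-3) = -2 and p(-2) = 55 have opposite signs, so a root lies in (-3, -2); Newton's method refines it to λ ≈ -2.9724. Dividing out (λ - (-2.9724)) leaves approximately λ^2 - 10.9724λ + 30.6147. For λ^2 - 10.9724λ + 30.6147 the discriminant is -2.0648. It is negative, so the remaining roots are the complex-conjugate pair λ ≈ 5.4862 ± 0.7185i. Their product equals the constant term, so |λ|^2 ≈ 30.6147 and |λ| ≈ 5.5331.
Thus the eigenvalues (to 4 decimals) are -2.9724 (modulus 2.9724); 5.4862 ± 0.7185i (modulus 5.5331). The spectral radius is the largest modulus: r(A) ≈ 5.5331. (Cross-check: r(A) ≤ ||A||_2 ≈ 8.3002; equality holds whenever A is normal, though it can also hold for some non-normal A.)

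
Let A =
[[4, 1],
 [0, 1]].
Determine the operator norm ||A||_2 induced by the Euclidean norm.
||A||_2 = sqrt((18 + sqrt(260))/2) ≈ 4.1306 (= sqrt(largest eigenvalue of A^T A))

||A||_2 = sigma_max(A) = sqrt(lambda_max(A^T A)). Form the symmetric matrix M = A^T A =
[[16, 4],
 [4, 2]].
Its characteristic polynomial (trace, determinant of M give the coefficients) is
  p(λ) = det(λ I - M) = λ^2 - 18λ + 16.
For λ^2 - 18λ + 16 the discriminant is 260. It is nonnegative but not a perfect square, so the roots are real and irrational: λ = (18 ± sqrt(260))/2 ≈ 17.0623, 0.9377.
So the eigenvalues of A^T A are ≈ 0.9377, 17.0623 (all ≥ 0, as they must be for A^T A). The largest is λ_max = (18 + sqrt(260))/2 ≈ 17.0623, hence ||A||_2 = sqrt(λ_max) = sqrt((18 + sqrt(260))/2) ≈ 4.1306.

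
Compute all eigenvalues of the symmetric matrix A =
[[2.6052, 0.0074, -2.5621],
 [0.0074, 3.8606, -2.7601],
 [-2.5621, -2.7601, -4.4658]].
sigma(A) ≈ {-6, 3, 5}

A is real symmetric, so its spectrum consists of real eigenvalues. Expanding the characteristic polynomial of the displayed matrix gives
  det(λ I - A) = p(λ) = λ^3 + (-2)λ^2 + (-33)λ + (90).
Solving p(λ) = 0 yields eigenvalues ≈ -6, 3, 5. (A is shown rounded to 4 decimals, so these recover the underlying integer eigenvalues to within that precision.)
Verification: the trace of A = 2 equals the sum of eigenvalues 2, and det(A) ≈ -89.9996 matches the eigenvalue product -90.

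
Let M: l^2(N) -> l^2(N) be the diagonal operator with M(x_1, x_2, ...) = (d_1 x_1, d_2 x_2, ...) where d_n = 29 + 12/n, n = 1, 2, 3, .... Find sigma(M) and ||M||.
sigma(M) = {29 + 12/n : n ≥ 1} ∪ {29}; ||M|| = 41

A bounded diagonal operator on l^2 with diagonal entries d_n has spectrum equal to the closure of {d_n : n ≥ 1}: every d_n is an eigenvalue (with eigenvector e_n), so {d_n} ⊂ sigma(M); the spectrum is closed, so its closure is too; and for lambda not in the closure, (M - lambda I) has bounded inverse (the diagonal entries 1/(d_n - lambda) are bounded). For our sequence d_n = 29 + 12/n, n = 1, 2, 3, ...:
  - {d_n} = {29 + 12/n : n ≥ 1}; the only limit point is 29
  - closure = {29 + 12/n : n ≥ 1} ∪ {29}
For the norm: a diagonal operator has ||M|| = sup_n |d_n|. Here d_n = 29 + 12/n is positive and decreasing, so sup_n |d_n| = d_1 = 29 + 12 = 41. So ||M|| = 41.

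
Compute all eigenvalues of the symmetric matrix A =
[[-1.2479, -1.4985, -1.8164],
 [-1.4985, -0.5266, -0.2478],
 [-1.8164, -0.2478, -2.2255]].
sigma(A) ≈ {-4, -1, 1}

A is real symmetric, so its spectrum consists of real eigenvalues. Expanding the characteristic polynomial of the displayed matrix gives
  det(λ I - A) = p(λ) = λ^3 + (4)λ^2 + (-1)λ + (-4).
Solving p(λ) = 0 yields eigenvalues ≈ -4, -1, 1. (A is shown rounded to 4 decimals, so these recover the underlying integer eigenvalues to within that precision.)
Verification: the trace of A = -4 equals the sum of eigenvalues -4, and det(A) ≈ 4.0000 matches the eigenvalue product 4.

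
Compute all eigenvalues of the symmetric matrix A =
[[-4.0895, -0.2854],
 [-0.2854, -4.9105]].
sigma(A) ≈ {-5, -4}

A is real symmetric, so its spectrum consists of real eigenvalues. Expanding the characteristic polynomial of the displayed matrix gives
  det(λ I - A) = p(λ) = λ^2 + (9)λ + (20).
Solving p(λ) = 0 yields eigenvalues ≈ -5, -4. (A is shown rounded to 4 decimals, so these recover the underlying integer eigenvalues to within that precision.)
Verification: the trace of A = -9 equals the sum of eigenvalues -9, and det(A) ≈ 20.0000 matches the eigenvalue product 20.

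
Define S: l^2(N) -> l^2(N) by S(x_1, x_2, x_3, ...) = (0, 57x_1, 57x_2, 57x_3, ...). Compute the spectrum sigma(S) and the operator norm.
sigma(S) = closed disk {z in C : |z| ≤ 57}; ||S|| = 57

Note S = 57·U where U is the unit right shift (U x)_k = x_{k-1} (with x_0 := 0); so ||S|| = 57||U|| and sigma(S) = 57·sigma(U). ||S x||^2 = sum_{k≥1} |57x_k|^2 = 3249||x||^2, so ||S|| = 57 and sigma(S) ⊂ {|z| ≤ 57}. For any |lambda| < 57, the equation (S - lambda I) x = 0 forces x_1 = 0, then 57x_k = lambda x_{k+1} ⇒ x = 0, so S has no eigenvalues. But (S - lambda I) is not surjective for |lambda| < 57: solving (S - lambda I) x = e_1 would require x_n proportional to (lambda/57)^(-n), which is not in l^2. So every |lambda| < 57 lies in the residual spectrum. The boundary |lambda| = 57 is in the approximate point spectrum (the spectrum is closed). Hence sigma(S) is the closed disk of radius 57.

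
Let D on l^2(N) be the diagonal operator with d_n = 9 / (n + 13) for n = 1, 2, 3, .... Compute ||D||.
||D|| = 9/14 (attained at n = 1)

For D diagonal, ||D|| = sup_n |d_n| = sup_n 9/(n + 13). This is positive and strictly decreasing in n, so the supremum is attained at n = 1: d_1 = 9/(1 + 13) = 9/14. Hence ||D|| = 9/14.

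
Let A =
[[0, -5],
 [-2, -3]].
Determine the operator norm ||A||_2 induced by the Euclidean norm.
||A||_2 = sqrt((38 + sqrt(1044))/2) ≈ 5.9292 (= sqrt(largest eigenvalue of A^T A))

||A||_2 = sigma_max(A) = sqrt(lambda_max(A^T A)). Form the symmetric matrix M = A^T A =
[[4, 6],
 [6, 34]].
Its characteristic polynomial (trace, determinant of M give the coefficients) is
  p(λ) = det(λ I - M) = λ^2 - 38λ + 100.
For λ^2 - 38λ + 100 the discriminant is 1044. It is nonnegative but not a perfect square, so the roots are real and irrational: λ = (38 ± sqrt(1044))/2 ≈ 35.1555, 2.8445.
So the eigenvalues of A^T A are ≈ 2.8445, 35.1555 (all ≥ 0, as they must be for A^T A). The largest is λ_max = (38 + sqrt(1044))/2 ≈ 35.1555, hence ||A||_2 = sqrt(λ_max) = sqrt((38 + sqrt(1044))/2) ≈ 5.9292.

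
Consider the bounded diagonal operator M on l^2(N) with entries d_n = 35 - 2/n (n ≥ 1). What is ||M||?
||M|| = 35

For a diagonal operator on l^2 with entries d_n, ||M|| = sup_n |d_n|. Here d_1 = 33, d_2 = 34, ..., and d_n = 35 - 2/n increases monotonically toward 35. All terms lie in [33, 35), so |d_n| = d_n and the supremum is the limit 35, which is not attained by any individual d_n. Hence ||M|| = 35.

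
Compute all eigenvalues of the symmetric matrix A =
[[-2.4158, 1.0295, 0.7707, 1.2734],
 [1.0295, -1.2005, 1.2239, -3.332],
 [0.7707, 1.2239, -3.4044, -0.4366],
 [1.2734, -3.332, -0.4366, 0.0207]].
sigma(A) ≈ {-5, -4, -1, 3}

A is real symmetric, so its spectrum consists of real eigenvalues. Expanding the characteristic polynomial of the displayed matrix gives
  det(λ I - A) = p(λ) = λ^4 + (7)λ^3 + (-1)λ^2 + (-67)λ + (-59.998).
Solving p(λ) = 0 yields eigenvalues ≈ -5, -4, -1, 3. (A is shown rounded to 4 decimals, so these recover the underlying integer eigenvalues to within that precision.)
Verification: the trace of A = -7 equals the sum of eigenvalues -7, and det(A) ≈ -59.9980 matches the eigenvalue product -60.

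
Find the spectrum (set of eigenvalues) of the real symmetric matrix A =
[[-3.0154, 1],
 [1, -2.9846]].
sigma(A) ≈ {-4, -2}

A is real symmetric, so its spectrum consists of real eigenvalues. Expanding the characteristic polynomial of the displayed matrix gives
  det(λ I - A) = p(λ) = λ^2 + (6)λ + (8).
Solving p(λ) = 0 yields eigenvalues ≈ -4, -2. (A is shown rounded to 4 decimals, so these recover the underlying integer eigenvalues to within that precision.)
Verification: the trace of A = -6 equals the sum of eigenvalues -6, and det(A) ≈ 8.0000 matches the eigenvalue product 8.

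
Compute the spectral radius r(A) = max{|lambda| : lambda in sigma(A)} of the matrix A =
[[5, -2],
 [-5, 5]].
r(A) = (10 + sqrt(40))/2 ≈ 8.1623

The eigenvalues of A are the roots of its characteristic polynomial. With M = A (coefficients from the trace and determinant):
  p(λ) = det(λ I - M) = λ^2 - 10λ + 15.
For λ^2 - 10λ + 15 the discriminant is 40. It is nonnegative but not a perfect square, so the roots are real and irrational: λ = (10 ± sqrt(40))/2 ≈ 8.1623, 1.8377.
Thus the eigenvalues (to 4 decimals) are 8.1623 (modulus 8.1623); 1.8377 (modulus 1.8377). The spectral radius is the largest modulus: r(A) = (10 + sqrt(40))/2 ≈ 8.1623. (Cross-check: r(A) ≤ ||A||_2 ≈ 8.7202; equality holds whenever A is normal, though it can also hold for some non-normal A.)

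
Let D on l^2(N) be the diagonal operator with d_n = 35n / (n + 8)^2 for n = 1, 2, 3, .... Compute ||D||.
||D|| = 35/32 (attained at n = 8)

For D diagonal, ||D|| = sup_n |d_n|. Treat f(x) = 35x / (x + 8)^2 for real x > 0. By the quotient rule, f'(x) = 35(8 - x)/(x + 8)^3, which is positive for x < 8 and negative for x > 8. So f has a unique maximum at x = 8, and since 8 is a positive integer, the supremum over n ≥ 1 is attained at n = 8: d_8 = 35·8/(8 + 8)^2 = 35·8/256 = 35/32. Hence ||D|| = 35/32.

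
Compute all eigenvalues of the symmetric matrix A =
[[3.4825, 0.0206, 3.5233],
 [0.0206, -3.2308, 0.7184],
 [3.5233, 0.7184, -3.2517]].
sigma(A) ≈ {-5, -3, 5}

A is real symmetric, so its spectrum consists of real eigenvalues. Expanding the characteristic polynomial of the displayed matrix gives
  det(λ I - A) = p(λ) = λ^3 + (3)λ^2 + (-25)λ + (-75).
Solving p(λ) = 0 yields eigenvalues ≈ -5, -3, 5. (A is shown rounded to 4 decimals, so these recover the underlying integer eigenvalues to within that precision.)
Verification: the trace of A = -3 equals the sum of eigenvalues -3, and det(A) ≈ 75.0001 matches the eigenvalue product 75.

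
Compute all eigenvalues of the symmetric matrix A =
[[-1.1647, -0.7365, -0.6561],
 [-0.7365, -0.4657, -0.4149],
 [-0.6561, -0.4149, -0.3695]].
sigma(A) ≈ {-2, 0} (0 with multiplicity 2)

A is real symmetric, so its spectrum consists of real eigenvalues. Expanding the characteristic polynomial of the displayed matrix gives
  det(λ I - A) = p(λ) = λ^3 + (2)λ^2 + (0)λ + (0).
Solving p(λ) = 0 yields eigenvalues ≈ -2, 0, 0. (A is shown rounded to 4 decimals, so these recover the underlying integer eigenvalues to within that precision.)
Verification: the trace of A = -2 equals the sum of eigenvalues -2, and det(A) ≈ -0.0000 matches the eigenvalue product 0.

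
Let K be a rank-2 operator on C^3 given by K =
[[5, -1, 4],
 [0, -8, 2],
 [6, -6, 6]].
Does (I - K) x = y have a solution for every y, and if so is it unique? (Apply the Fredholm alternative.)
(I - K) is invertible (det(I - K) = -72 ≠ 0), so for every y in C^3 the equation (I - K) x = y has a unique solution.

K has rank 2 and factors as K = U V^T = u1 v1^T + u2 v2^T with u1 = (2, 1, 3), v1 = (3, 1, 2), u2 = (-1, -3, -3), v2 = (1, 3, 0) (multiplying out reproduces the displayed K). The nonzero eigenvalues of U V^T coincide with those of the 2 x 2 matrix G = V^T U = [[v1·u1, v1·u2], [v2·u1, v2·u2]] = [[13, -12], [5, -10]], and by the Sylvester determinant identity det(I_3 - U V^T) = det(I_2 - V^T U) = det([[-12, 12], [-5, 11]]) = (-12)(11) - (12)(-5) = -72. (Direct check: I - K =
[[-4, 1, -4],
 [0, 9, -2],
 [-6, 6, -5]]
has determinant -72.) The finite-dimensional Fredholm alternative says: either (I - K) is invertible, or ker(I - K) ≠ {0} and then range(I - K) = ker((I - K)^*)^⊥, with dim ker(I - K) = dim ker((I - K)^*). Since det(I - K) ≠ 0, 1 is not an eigenvalue of K and ker(I - K) = {0}, so we are in the first case: for every y there is a unique x = (I - K)^(-1) y. (Explicitly, by the Woodbury identity, (I - U V^T)^(-1) = I + U (I_2 - G)^(-1) V^T.)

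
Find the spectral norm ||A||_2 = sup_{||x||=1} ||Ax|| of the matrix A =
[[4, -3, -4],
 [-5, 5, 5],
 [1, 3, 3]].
||A||_2 ≈ 11.1463 (= sqrt(largest eigenvalue of A^T A))

||A||_2 = sigma_max(A) = sqrt(lambda_max(A^T A)). Form the symmetric matrix M = A^T A =
[[42, -34, -38],
 [-34, 43, 46],
 [-38, 46, 50]].
Its characteristic polynomial (trace, sum of principal 2x2 minors, determinant of M give the coefficients) is
  p(λ) = det(λ I - M) = λ^3 - 135λ^2 + 1340λ - 400.
No integer candidate from the rational root theorem (±divisors of 400) is a root, so the roots are irrational. The cubic discriminant is Δ = 20461954000 > 0, so there are three distinct real roots. p(0) = -400 and p(1) = 806 have opposite signs, so a root lies in (0, 1); Newton's method refines it to λ ≈ 0.308. p(10) = 500 and p(11) = -664 have opposite signs, so a root lies in (10, 11); Newton's method refines it to λ ≈ 10.4516. p(124) = -3376 and p(125) = 10850 have opposite signs, so a root lies in (124, 125); Newton's method refines it to λ ≈ 124.2404. Check (Vieta): the three roots sum to 135, matching tr M = 135.
So the eigenvalues of A^T A are ≈ 0.308, 10.4516, 124.2404 (all ≥ 0, as they must be for A^T A). The largest is λ_max ≈ 124.2404, hence ||A||_2 = sqrt(λ_max) ≈ 11.1463.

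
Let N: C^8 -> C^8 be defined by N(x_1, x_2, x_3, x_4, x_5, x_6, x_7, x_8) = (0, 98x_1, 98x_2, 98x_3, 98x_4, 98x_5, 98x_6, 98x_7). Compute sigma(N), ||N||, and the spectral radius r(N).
sigma(N) = {0}; ||N|| = 98; r(N) = 0. (N is nilpotent with N^8 = 0.)

On C^8, N is a strictly lower-triangular matrix with 98 on the subdiagonal and zeros elsewhere, so its characteristic polynomial is lambda^8 and every eigenvalue is 0: sigma(N) = {0}. For the operator norm, N e_i = 98e_{i+1} for i = 1, ..., 7 and N e_8 = 0, so the singular values of N are 98 (with multiplicity 7) and 0; hence ||N|| = 98. The spectral radius r(N) = max|lambda| = 0. Note ||N|| > r(N) — characteristic of non-normal nilpotent operators. Indeed N^8 = 0.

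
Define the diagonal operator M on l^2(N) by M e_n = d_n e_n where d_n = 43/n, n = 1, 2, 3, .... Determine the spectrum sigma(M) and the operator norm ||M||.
sigma(M) = {43/n : n ≥ 1} ∪ {0}; ||M|| = 43

A bounded diagonal operator on l^2 with diagonal entries d_n has spectrum equal to the closure of {d_n : n ≥ 1}: every d_n is an eigenvalue (with eigenvector e_n), so {d_n} ⊂ sigma(M); the spectrum is closed, so its closure is too; and for lambda not in the closure, (M - lambda I) has bounded inverse (the diagonal entries 1/(d_n - lambda) are bounded). For our sequence d_n = 43/n, n = 1, 2, 3, ...:
  - {d_n} = {43/n : n ≥ 1}; the only limit point is 0
  - closure = {43/n : n ≥ 1} ∪ {0}
For the norm: a diagonal operator has ||M|| = sup_n |d_n|. Here d_n = 43/n is positive and decreasing, so sup_n |d_n| = d_1 = 43. So ||M|| = 43.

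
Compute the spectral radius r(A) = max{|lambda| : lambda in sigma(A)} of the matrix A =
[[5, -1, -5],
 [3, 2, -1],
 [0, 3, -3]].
r(A) ≈ 4.4996

The eigenvalues of A are the roots of its characteristic polynomial. With M = A (coefficients from the trace, the sum of principal 2x2 minors, and det A):
  p(λ) = det(λ I - M) = λ^3 - 4λ^2 - 5λ + 69.
No integer candidate from the rational root theorem (±divisors of 69) is a root, so the roots are irrational. The cubic discriminant is Δ = -85143 < 0, so there is one real root and a complex-conjugate pair. p(-4) = -39 and p(-3) = 21 have opposite signs, so a root lies in (-4, -3); Newton's method refines it to λ ≈ -3.408. Dividing out (λ - (-3.408)) leaves approximately λ^2 - 7.408λ + 20.2465. For λ^2 - 7.408λ + 20.2465 the discriminant is -26.1074. It is negative, so the remaining roots are the complex-conjugate pair λ ≈ 3.704 ± 2.5548i. Their product equals the constant term, so |λ|^2 ≈ 20.2465 and |λ| ≈ 4.4996.
Thus the eigenvalues (to 4 decimals) are -3.408 (modulus 3.408); 3.704 ± 2.5548i (modulus 4.4996). The spectral radius is the largest modulus: r(A) ≈ 4.4996. (Cross-check: r(A) ≤ ||A||_2 ≈ 7.9381; equality holds whenever A is normal, though it can also hold for some non-normal A.)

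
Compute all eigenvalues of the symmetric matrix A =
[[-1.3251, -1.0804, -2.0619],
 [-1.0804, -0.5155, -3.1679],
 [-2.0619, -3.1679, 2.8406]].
sigma(A) ≈ {-4, 0, 5}

A is real symmetric, so its spectrum consists of real eigenvalues. Expanding the characteristic polynomial of the displayed matrix gives
  det(λ I - A) = p(λ) = λ^3 + (-1)λ^2 + (-20)λ + (0).
Solving p(λ) = 0 yields eigenvalues ≈ -4, 0, 5. (A is shown rounded to 4 decimals, so these recover the underlying integer eigenvalues to within that precision.)
Verification: the trace of A = 1 equals the sum of eigenvalues 1, and det(A) ≈ 0.0003 matches the eigenvalue product 0.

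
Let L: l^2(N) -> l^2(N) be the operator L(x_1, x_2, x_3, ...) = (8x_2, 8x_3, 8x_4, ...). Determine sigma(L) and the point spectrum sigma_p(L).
sigma(L) = closed disk {z in C : |z| ≤ 8}; sigma_p(L) = open disk {z in C : |z| < 8}

Note L = 8·V where V is the unit left shift (V x)_k = x_{k+1}; so sigma(L) = 8·sigma(V) and ||L|| = 8||V||. ||L x||^2 = 64sum_{k≥2} |x_k|^2 ≤ 64||x||^2, with equality on {x : x_1 = 0}, so ||L|| = 8. For any lambda with |lambda| < 8, set r = lambda/8 (|r| < 1); the vector x = (1, r, r^2, ...) is in l^2 and satisfies L x = 8(r, r^2, ...) = lambda x, so lambda is an eigenvalue. On the boundary |lambda| = 8 the geometric series diverges, so no l^2 eigenvector exists, but these lambda lie in the approximate point spectrum. Hence sigma(L) is the closed disk of radius 8 and sigma_p(L) is the open disk.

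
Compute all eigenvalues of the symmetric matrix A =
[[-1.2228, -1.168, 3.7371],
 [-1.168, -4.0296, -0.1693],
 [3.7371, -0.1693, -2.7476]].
sigma(A) ≈ {-6, -4, 2}

A is real symmetric, so its spectrum consists of real eigenvalues. Expanding the characteristic polynomial of the displayed matrix gives
  det(λ I - A) = p(λ) = λ^3 + (8)λ^2 + (4)λ + (-48).
Solving p(λ) = 0 yields eigenvalues ≈ -6, -4, 2. (A is shown rounded to 4 decimals, so these recover the underlying integer eigenvalues to within that precision.)
Verification: the trace of A = -8 equals the sum of eigenvalues -8, and det(A) ≈ 47.9999 matches the eigenvalue product 48.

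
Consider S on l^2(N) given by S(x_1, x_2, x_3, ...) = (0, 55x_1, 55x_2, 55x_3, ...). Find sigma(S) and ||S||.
sigma(S) = closed disk {z in C : |z| ≤ 55}; ||S|| = 55

Note S = 55·U where U is the unit right shift (U x)_k = x_{k-1} (with x_0 := 0); so ||S|| = 55||U|| and sigma(S) = 55·sigma(U). ||S x||^2 = sum_{k≥1} |55x_k|^2 = 3025||x||^2, so ||S|| = 55 and sigma(S) ⊂ {|z| ≤ 55}. For any |lambda| < 55, the equation (S - lambda I) x = 0 forces x_1 = 0, then 55x_k = lambda x_{k+1} ⇒ x = 0, so S has no eigenvalues. But (S - lambda I) is not surjective for |lambda| < 55: solving (S - lambda I) x = e_1 would require x_n proportional to (lambda/55)^(-n), which is not in l^2. So every |lambda| < 55 lies in the residual spectrum. The boundary |lambda| = 55 is in the approximate point spectrum (the spectrum is closed). Hence sigma(S) is the closed disk of radius 55.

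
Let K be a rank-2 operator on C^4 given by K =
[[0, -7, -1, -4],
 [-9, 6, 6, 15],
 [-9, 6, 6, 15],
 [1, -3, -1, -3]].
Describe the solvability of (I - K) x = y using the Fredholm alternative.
(I - K) is invertible (det(I - K) = -52 ≠ 0), so for every y in C^4 the equation (I - K) x = y has a unique solution.

K has rank 2 and factors as K = U V^T = u1 v1^T + u2 v2^T with u1 = (2, -3, -3, 1), v1 = (1, -3, -1, -3), u2 = (1, 3, 3, 0), v2 = (-2, -1, 1, 2) (multiplying out reproduces the displayed K). The nonzero eigenvalues of U V^T coincide with those of the 2 x 2 matrix G = V^T U = [[v1·u1, v1·u2], [v2·u1, v2·u2]] = [[11, -11], [-2, -2]], and by the Sylvester determinant identity det(I_4 - U V^T) = det(I_2 - V^T U) = det([[-10, 11], [2, 3]]) = (-10)(3) - (11)(2) = -52. (Direct check: I - K =
[[1, 7, 1, 4],
 [9, -5, -6, -15],
 [9, -6, -5, -15],
 [-1, 3, 1, 4]]
has determinant -52.) The finite-dimensional Fredholm alternative says: either (I - K) is invertible, or ker(I - K) ≠ {0} and then range(I - K) = ker((I - K)^*)^⊥, with dim ker(I - K) = dim ker((I - K)^*). Since det(I - K) ≠ 0, 1 is not an eigenvalue of K and ker(I - K) = {0}, so we are in the first case: for every y there is a unique x = (I - K)^(-1) y. (Explicitly, by the Woodbury identity, (I - U V^T)^(-1) = I + U (I_2 - G)^(-1) V^T.)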